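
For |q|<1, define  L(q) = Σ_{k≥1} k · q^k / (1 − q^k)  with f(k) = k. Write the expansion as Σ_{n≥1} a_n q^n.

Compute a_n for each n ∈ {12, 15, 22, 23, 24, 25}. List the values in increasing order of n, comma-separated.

28, 24, 36, 24, 60, 31

[q^12] f(12)=12,f(6)=6,f(4)=4,f(3)=3,f(2)=2,f(1)=1 ⇒ 28
q^15  k|15↦f(k): 1:1 3:3 5:5 15:15  a_15=24
d|22:{1,2,11,22}  Σf=1+2+11+22=36
n=23: 1·23 23·1  f→[1+23]=24
[q^24] f(24)=24,f(12)=12,f(8)=8,f(6)=6,f(4)=4,f(3)=3,f(2)=2,f(1)=1 ⇒ 60
n=25: 1·25 5·5 25·1  f→[1+5+25]=31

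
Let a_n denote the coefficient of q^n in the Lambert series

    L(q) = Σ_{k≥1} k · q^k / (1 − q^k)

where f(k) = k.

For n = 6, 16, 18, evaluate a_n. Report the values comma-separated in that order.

n=6: 1·6 2·3 3·2 6·1  f→[1+2+3+6]=12
d|16:{1,2,4,8,16}  Σf=1+2+4+8+16=31
[q^18] f(18)=18,f(9)=9,f(6)=6,f(3)=3,f(2)=2,f(1)=1 ⇒ 39

12, 31, 39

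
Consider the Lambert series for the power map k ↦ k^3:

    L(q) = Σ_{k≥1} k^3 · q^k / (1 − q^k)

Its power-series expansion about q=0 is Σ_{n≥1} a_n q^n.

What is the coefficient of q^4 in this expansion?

[q^4] f(4)=64,f(2)=8,f(1)=1 ⇒ 73

a_4 = 73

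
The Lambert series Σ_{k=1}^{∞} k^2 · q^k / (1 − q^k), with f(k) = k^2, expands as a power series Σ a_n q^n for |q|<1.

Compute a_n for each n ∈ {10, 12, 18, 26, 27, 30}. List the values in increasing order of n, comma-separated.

q^10  k|10↦f(k): 10:100 5:25 2:4 1:1  a_10=130
d|12:{12,6,4,3,2,1}  Σf=144+36+16+9+4+1=210
q^18  k|18↦f(k): 1:1 2:4 3:9 6:36 9:81 18:324  a_18=455
d|26:{26,13,2,1}  Σf=676+169+4+1=850
d|27:{1,3,9,27}  Σf=1+9+81+729=820
d|30:{30,15,10,6,5,3,2,1}  Σf=900+225+100+36+25+9+4+1=1300

130, 210, 455, 850, 820, 1300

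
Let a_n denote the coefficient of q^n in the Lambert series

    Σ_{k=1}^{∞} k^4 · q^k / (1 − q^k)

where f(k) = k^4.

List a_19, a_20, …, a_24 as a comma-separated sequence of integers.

n=19: 1·19 19·1  f→[1+130321]=130322
d|20:{20,10,5,4,2,1}  Σf=160000+10000+625+256+16+1=170898
n=21: 1·21 3·7 7·3 21·1  f→[1+81+2401+194481]=196964
n=22: 1·22 2·11 11·2 22·1  f→[1+16+14641+234256]=248914
[q^23] f(23)=279841,f(1)=1 ⇒ 279842
n=24: 24·1 12·2 8·3 6·4 4·6 3·8 2·12 1·24  f→[331776+20736+4096+1296+256+81+16+1]=358258

130322, 170898, 196964, 248914, 279842, 358258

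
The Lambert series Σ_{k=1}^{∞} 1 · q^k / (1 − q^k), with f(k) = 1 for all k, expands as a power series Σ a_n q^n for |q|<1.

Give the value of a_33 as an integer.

d|33:{1,3,11,33}  Σf=1+1+1+1=4

a_33 = 4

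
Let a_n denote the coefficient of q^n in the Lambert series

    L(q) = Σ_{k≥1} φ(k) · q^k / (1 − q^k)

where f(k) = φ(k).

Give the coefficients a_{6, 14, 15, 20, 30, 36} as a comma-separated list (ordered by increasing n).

[q^6] φ(6)=2,φ(3)=2,φ(2)=1,φ(1)=1 ⇒ 6
n=14: 14·1 7·2 2·7 1·14  φ→[6+6+1+1]=14
[q^15] φ(1)=1,φ(3)=2,φ(5)=4,φ(15)=8 ⇒ 15
q^20  k|20↦φ(k): 1:1 2:1 4:2 5:4 10:4 20:8  a_20=20
q^30  k|30↦φ(k): 1:1 2:1 3:2 5:4 6:2 10:4 15:8 30:8  a_30=30
[q^36] φ(36)=12,φ(18)=6,φ(12)=4,φ(9)=6,φ(6)=2,φ(4)=2,φ(3)=2,φ(2)=1,φ(1)=1 ⇒ 36

6, 14, 15, 20, 30, 36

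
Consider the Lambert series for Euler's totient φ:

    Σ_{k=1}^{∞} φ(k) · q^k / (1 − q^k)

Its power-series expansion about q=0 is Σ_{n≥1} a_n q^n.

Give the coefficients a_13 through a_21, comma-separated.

q^13  k|13↦φ(k): 13:12 1:1  a_13=13
n=14: 14·1 7·2 2·7 1·14  φ→[6+6+1+1]=14
n=15: 15·1 5·3 3·5 1·15  φ→[8+4+2+1]=15
d|16:{1,2,4,8,16}  Σφ=1+1+2+4+8=16
n=17: 1·17 17·1  φ→[1+16]=17
q^18  k|18↦φ(k): 18:6 9:6 6:2 3:2 2:1 1:1  a_18=18
d|19:{19,1}  Σφ=18+1=19
q^20  k|20↦φ(k): 20:8 10:4 5:4 4:2 2:1 1:1  a_20=20
[q^21] φ(1)=1,φ(3)=2,φ(7)=6,φ(21)=12 ⇒ 21

13, 14, 15, 16, 17, 18, 19, 20, 21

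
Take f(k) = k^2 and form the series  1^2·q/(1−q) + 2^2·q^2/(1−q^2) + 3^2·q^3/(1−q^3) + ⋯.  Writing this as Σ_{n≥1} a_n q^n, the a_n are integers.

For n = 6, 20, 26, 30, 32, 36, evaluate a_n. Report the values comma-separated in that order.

50, 546, 850, 1300, 1365, 1911

n=6: 6·1 3·2 2·3 1·6  f→[36+9+4+1]=50
n=20: 1·20 2·10 4·5 5·4 10·2 20·1  f→[1+4+16+25+100+400]=546
[q^26] f(26)=676,f(13)=169,f(2)=4,f(1)=1 ⇒ 850
q^30  k|30↦f(k): 1:1 2:4 3:9 5:25 6:36 10:100 15:225 30:900  a_30=1300
d|32:{1,2,4,8,16,32}  Σf=1+4+16+64+256+1024=1365
d|36:{1,2,3,4,6,9,12,18,36}  Σf=1+4+9+16+36+81+144+324+1296=1911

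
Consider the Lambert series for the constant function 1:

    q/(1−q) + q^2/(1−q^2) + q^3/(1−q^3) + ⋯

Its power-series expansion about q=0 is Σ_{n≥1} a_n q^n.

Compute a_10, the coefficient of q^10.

q^10  k|10↦f(k): 1:1 2:1 5:1 10:1  a_10=4

a_10 = 4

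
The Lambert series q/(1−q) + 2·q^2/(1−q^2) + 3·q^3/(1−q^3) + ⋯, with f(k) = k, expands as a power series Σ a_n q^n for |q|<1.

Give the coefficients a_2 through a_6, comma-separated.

d|2:{1,2}  Σf=1+2=3
q^3  k|3↦f(k): 1:1 3:3  a_3=4
d|4:{4,2,1}  Σf=4+2+1=7
[q^5] f(5)=5,f(1)=1 ⇒ 6
d|6:{6,3,2,1}  Σf=6+3+2+1=12

3, 4, 7, 6, 12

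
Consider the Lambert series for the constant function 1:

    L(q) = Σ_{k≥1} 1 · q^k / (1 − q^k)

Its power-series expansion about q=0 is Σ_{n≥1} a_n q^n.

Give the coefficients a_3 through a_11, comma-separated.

n=3: 1·3 3·1  f→[1+1]=2
q^4  k|4↦f(k): 1:1 2:1 4:1  a_4=3
q^5  k|5↦f(k): 5:1 1:1  a_5=2
n=6: 1·6 2·3 3·2 6·1  f→[1+1+1+1]=4
n=7: 1·7 7·1  f→[1+1]=2
d|8:{1,2,4,8}  Σf=1+1+1+1=4
q^9  k|9↦f(k): 1:1 3:1 9:1  a_9=3
q^10  k|10↦f(k): 1:1 2:1 5:1 10:1  a_10=4
n=11: 1·11 11·1  f→[1+1]=2

2, 3, 2, 4, 2, 4, 3, 4, 2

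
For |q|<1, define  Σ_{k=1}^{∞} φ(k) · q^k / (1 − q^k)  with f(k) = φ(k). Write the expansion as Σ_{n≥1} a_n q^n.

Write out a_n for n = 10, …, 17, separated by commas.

[q^10] φ(10)=4,φ(5)=4,φ(2)=1,φ(1)=1 ⇒ 10
d|11:{1,11}  Σφ=1+10=11
n=12: 12·1 6·2 4·3 3·4 2·6 1·12  φ→[4+2+2+2+1+1]=12
q^13  k|13↦φ(k): 1:1 13:12  a_13=13
[q^14] φ(14)=6,φ(7)=6,φ(2)=1,φ(1)=1 ⇒ 14
n=15: 1·15 3·5 5·3 15·1  φ→[1+2+4+8]=15
d|16:{1,2,4,8,16}  Σφ=1+1+2+4+8=16
q^17  k|17↦φ(k): 17:16 1:1  a_17=17

10, 11, 12, 13, 14, 15, 16, 17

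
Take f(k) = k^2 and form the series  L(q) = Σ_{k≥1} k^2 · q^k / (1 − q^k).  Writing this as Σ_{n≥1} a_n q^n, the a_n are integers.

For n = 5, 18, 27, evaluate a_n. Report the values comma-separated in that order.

26, 455, 820

q^5  k|5↦f(k): 1:1 5:25  a_5=26
d|18:{1,2,3,6,9,18}  Σf=1+4+9+36+81+324=455
d|27:{27,9,3,1}  Σf=729+81+9+1=820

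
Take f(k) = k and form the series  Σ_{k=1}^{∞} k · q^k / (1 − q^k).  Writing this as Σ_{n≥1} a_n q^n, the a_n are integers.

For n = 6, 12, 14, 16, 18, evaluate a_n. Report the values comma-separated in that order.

12, 28, 24, 31, 39

d|6:{1,2,3,6}  Σf=1+2+3+6=12
q^12  k|12↦f(k): 12:12 6:6 4:4 3:3 2:2 1:1  a_12=28
d|14:{1,2,7,14}  Σf=1+2+7+14=24
d|16:{1,2,4,8,16}  Σf=1+2+4+8+16=31
d|18:{1,2,3,6,9,18}  Σf=1+2+3+6+9+18=39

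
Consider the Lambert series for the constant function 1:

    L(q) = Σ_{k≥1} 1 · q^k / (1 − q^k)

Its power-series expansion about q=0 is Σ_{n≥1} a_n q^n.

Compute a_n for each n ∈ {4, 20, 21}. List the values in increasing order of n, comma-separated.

[q^4] f(4)=1,f(2)=1,f(1)=1 ⇒ 3
q^20  k|20↦f(k): 20:1 10:1 5:1 4:1 2:1 1:1  a_20=6
[q^21] f(21)=1,f(7)=1,f(3)=1,f(1)=1 ⇒ 4

3, 6, 4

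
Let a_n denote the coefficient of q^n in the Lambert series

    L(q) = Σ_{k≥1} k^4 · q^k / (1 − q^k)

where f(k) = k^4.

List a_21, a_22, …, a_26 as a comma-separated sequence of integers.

n=21: 1·21 3·7 7·3 21·1  f→[1+81+2401+194481]=196964
[q^22] f(1)=1,f(2)=16,f(11)=14641,f(22)=234256 ⇒ 248914
d|23:{1,23}  Σf=1+279841=279842
[q^24] f(1)=1,f(2)=16,f(3)=81,f(4)=256,f(6)=1296,f(8)=4096,f(12)=20736,f(24)=331776 ⇒ 358258
n=25: 25·1 5·5 1·25  f→[390625+625+1]=391251
n=26: 26·1 13·2 2·13 1·26  f→[456976+28561+16+1]=485554

196964, 248914, 279842, 358258, 391251, 485554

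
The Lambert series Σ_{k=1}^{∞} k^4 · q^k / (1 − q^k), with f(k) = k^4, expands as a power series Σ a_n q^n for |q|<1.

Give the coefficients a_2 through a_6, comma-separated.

17, 82, 273, 626, 1394

d|2:{1,2}  Σf=1+16=17
d|3:{3,1}  Σf=81+1=82
d|4:{1,2,4}  Σf=1+16+256=273
d|5:{1,5}  Σf=1+625=626
[q^6] f(1)=1,f(2)=16,f(3)=81,f(6)=1296 ⇒ 1394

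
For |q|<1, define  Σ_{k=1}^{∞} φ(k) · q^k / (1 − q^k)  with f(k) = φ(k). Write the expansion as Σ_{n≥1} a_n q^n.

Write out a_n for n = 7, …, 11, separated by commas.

[q^7] φ(1)=1,φ(7)=6 ⇒ 7
d|8:{1,2,4,8}  Σφ=1+1+2+4=8
n=9: 1·9 3·3 9·1  φ→[1+2+6]=9
n=10: 1·10 2·5 5·2 10·1  φ→[1+1+4+4]=10
q^11  k|11↦φ(k): 1:1 11:10  a_11=11

7, 8, 9, 10, 11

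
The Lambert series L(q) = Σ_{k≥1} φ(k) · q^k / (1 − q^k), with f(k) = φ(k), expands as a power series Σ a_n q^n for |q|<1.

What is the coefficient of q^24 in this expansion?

q^24  k|24↦φ(k): 24:8 12:4 8:4 6:2 4:2 3:2 2:1 1:1  a_24=24

a_24 = 24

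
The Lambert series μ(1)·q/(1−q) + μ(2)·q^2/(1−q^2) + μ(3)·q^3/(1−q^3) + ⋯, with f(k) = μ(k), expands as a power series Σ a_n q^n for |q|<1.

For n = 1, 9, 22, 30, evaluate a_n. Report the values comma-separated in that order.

[q^1] μ(1)=1 ⇒ 1
[q^9] μ(9)=0,μ(3)=-1,μ(1)=1 ⇒ 0
q^22  k|22↦μ(k): 22:1 11:-1 2:-1 1:1  a_22=0
[q^30] μ(30)=-1,μ(15)=1,μ(10)=1,μ(6)=1,μ(5)=-1,μ(3)=-1,μ(2)=-1,μ(1)=1 ⇒ 0

1, 0, 0, 0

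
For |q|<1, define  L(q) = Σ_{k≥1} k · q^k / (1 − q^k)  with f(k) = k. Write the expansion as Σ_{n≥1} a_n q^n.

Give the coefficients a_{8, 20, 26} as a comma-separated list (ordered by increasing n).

15, 42, 42

n=8: 8·1 4·2 2·4 1·8  f→[8+4+2+1]=15
n=20: 1·20 2·10 4·5 5·4 10·2 20·1  f→[1+2+4+5+10+20]=42
q^26  k|26↦f(k): 26:26 13:13 2:2 1:1  a_26=42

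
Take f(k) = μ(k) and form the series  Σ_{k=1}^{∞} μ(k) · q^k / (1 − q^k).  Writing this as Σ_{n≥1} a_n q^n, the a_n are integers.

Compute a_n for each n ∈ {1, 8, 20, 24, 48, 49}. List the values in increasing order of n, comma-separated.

1, 0, 0, 0, 0, 0

n=1: 1·1  μ→[1]=1
n=8: 1·8 2·4 4·2 8·1  μ→[1+(-1)+0+0]=0
q^20  k|20↦μ(k): 20:0 10:1 5:-1 4:0 2:-1 1:1  a_20=0
n=24: 24·1 12·2 8·3 6·4 4·6 3·8 2·12 1·24  μ→[0+0+0+1+0+(-1)+(-1)+1]=0
q^48  k|48↦μ(k): 1:1 2:-1 3:-1 4:0 6:1 8:0 12:0 16:0 24:0 48:0  a_48=0
q^49  k|49↦μ(k): 1:1 7:-1 49:0  a_49=0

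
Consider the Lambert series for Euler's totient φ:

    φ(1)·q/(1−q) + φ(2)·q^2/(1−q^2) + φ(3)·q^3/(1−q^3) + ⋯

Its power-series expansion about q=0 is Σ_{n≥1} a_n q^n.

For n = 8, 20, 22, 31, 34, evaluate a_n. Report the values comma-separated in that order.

n=8: 8·1 4·2 2·4 1·8  φ→[4+2+1+1]=8
q^20  k|20↦φ(k): 20:8 10:4 5:4 4:2 2:1 1:1  a_20=20
n=22: 22·1 11·2 2·11 1·22  φ→[10+10+1+1]=22
n=31: 1·31 31·1  φ→[1+30]=31
q^34  k|34↦φ(k): 1:1 2:1 17:16 34:16  a_34=34

8, 20, 22, 31, 34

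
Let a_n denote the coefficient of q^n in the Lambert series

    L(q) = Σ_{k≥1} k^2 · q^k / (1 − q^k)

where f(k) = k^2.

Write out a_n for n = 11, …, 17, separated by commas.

122, 210, 170, 250, 260, 341, 290

[q^11] f(1)=1,f(11)=121 ⇒ 122
d|12:{1,2,3,4,6,12}  Σf=1+4+9+16+36+144=210
d|13:{1,13}  Σf=1+169=170
d|14:{1,2,7,14}  Σf=1+4+49+196=250
[q^15] f(1)=1,f(3)=9,f(5)=25,f(15)=225 ⇒ 260
[q^16] f(1)=1,f(2)=4,f(4)=16,f(8)=64,f(16)=256 ⇒ 341
n=17: 1·17 17·1  f→[1+289]=290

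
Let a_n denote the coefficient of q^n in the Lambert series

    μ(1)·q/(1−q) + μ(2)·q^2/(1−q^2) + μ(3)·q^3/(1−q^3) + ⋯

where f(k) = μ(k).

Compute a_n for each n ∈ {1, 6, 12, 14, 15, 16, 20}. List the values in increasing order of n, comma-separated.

1, 0, 0, 0, 0, 0, 0

q^1  k|1↦μ(k): 1:1  a_1=1
[q^6] μ(1)=1,μ(2)=-1,μ(3)=-1,μ(6)=1 ⇒ 0
q^12  k|12↦μ(k): 1:1 2:-1 3:-1 4:0 6:1 12:0  a_12=0
q^14  k|14↦μ(k): 14:1 7:-1 2:-1 1:1  a_14=0
d|15:{1,3,5,15}  Σμ=1+(-1)+(-1)+1=0
d|16:{16,8,4,2,1}  Σμ=0+0+0+(-1)+1=0
d|20:{1,2,4,5,10,20}  Σμ=1+(-1)+0+(-1)+1+0=0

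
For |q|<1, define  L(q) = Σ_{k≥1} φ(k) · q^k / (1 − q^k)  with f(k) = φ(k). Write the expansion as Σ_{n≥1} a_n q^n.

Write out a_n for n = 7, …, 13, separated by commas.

n=7: 7·1 1·7  φ→[6+1]=7
q^8  k|8↦φ(k): 8:4 4:2 2:1 1:1  a_8=8
d|9:{1,3,9}  Σφ=1+2+6=9
n=10: 10·1 5·2 2·5 1·10  φ→[4+4+1+1]=10
d|11:{1,11}  Σφ=1+10=11
n=12: 12·1 6·2 4·3 3·4 2·6 1·12  φ→[4+2+2+2+1+1]=12
q^13  k|13↦φ(k): 13:12 1:1  a_13=13

7, 8, 9, 10, 11, 12, 13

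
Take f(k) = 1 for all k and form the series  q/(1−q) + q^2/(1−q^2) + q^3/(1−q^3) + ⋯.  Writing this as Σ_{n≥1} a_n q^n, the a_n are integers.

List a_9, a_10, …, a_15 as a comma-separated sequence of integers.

n=9: 1·9 3·3 9·1  f→[1+1+1]=3
q^10  k|10↦f(k): 1:1 2:1 5:1 10:1  a_10=4
q^11  k|11↦f(k): 1:1 11:1  a_11=2
[q^12] f(1)=1,f(2)=1,f(3)=1,f(4)=1,f(6)=1,f(12)=1 ⇒ 6
[q^13] f(13)=1,f(1)=1 ⇒ 2
n=14: 14·1 7·2 2·7 1·14  f→[1+1+1+1]=4
d|15:{1,3,5,15}  Σf=1+1+1+1=4

3, 4, 2, 6, 2, 4, 4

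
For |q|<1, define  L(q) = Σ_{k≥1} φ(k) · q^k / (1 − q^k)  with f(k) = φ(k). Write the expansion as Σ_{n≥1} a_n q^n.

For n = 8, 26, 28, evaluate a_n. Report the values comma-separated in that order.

d|8:{1,2,4,8}  Σφ=1+1+2+4=8
q^26  k|26↦φ(k): 1:1 2:1 13:12 26:12  a_26=26
[q^28] φ(1)=1,φ(2)=1,φ(4)=2,φ(7)=6,φ(14)=6,φ(28)=12 ⇒ 28

8, 26, 28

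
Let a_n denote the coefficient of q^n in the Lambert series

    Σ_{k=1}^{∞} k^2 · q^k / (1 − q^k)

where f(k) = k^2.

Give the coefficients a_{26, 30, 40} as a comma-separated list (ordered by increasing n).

850, 1300, 2210

d|26:{1,2,13,26}  Σf=1+4+169+676=850
[q^30] f(1)=1,f(2)=4,f(3)=9,f(5)=25,f(6)=36,f(10)=100,f(15)=225,f(30)=900 ⇒ 1300
d|40:{40,20,10,8,5,4,2,1}  Σf=1600+400+100+64+25+16+4+1=2210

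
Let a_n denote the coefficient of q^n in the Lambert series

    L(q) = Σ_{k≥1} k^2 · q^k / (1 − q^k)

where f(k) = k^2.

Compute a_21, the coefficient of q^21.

a_21 = 500

n=21: 21·1 7·3 3·7 1·21  f→[441+49+9+1]=500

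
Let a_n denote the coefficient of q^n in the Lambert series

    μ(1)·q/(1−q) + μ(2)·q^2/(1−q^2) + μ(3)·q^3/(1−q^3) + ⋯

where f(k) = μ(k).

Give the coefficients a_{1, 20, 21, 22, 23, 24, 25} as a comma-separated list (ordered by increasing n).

1, 0, 0, 0, 0, 0, 0

n=1: 1·1  μ→[1]=1
d|20:{20,10,5,4,2,1}  Σμ=0+1+(-1)+0+(-1)+1=0
q^21  k|21↦μ(k): 21:1 7:-1 3:-1 1:1  a_21=0
n=22: 22·1 11·2 2·11 1·22  μ→[1+(-1)+(-1)+1]=0
q^23  k|23↦μ(k): 1:1 23:-1  a_23=0
d|24:{24,12,8,6,4,3,2,1}  Σμ=0+0+0+1+0+(-1)+(-1)+1=0
n=25: 1·25 5·5 25·1  μ→[1+(-1)+0]=0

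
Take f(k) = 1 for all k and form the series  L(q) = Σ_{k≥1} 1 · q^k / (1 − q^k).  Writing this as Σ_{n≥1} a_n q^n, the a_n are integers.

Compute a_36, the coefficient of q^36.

d|36:{36,18,12,9,6,4,3,2,1}  Σf=1+1+1+1+1+1+1+1+1=9

a_36 = 9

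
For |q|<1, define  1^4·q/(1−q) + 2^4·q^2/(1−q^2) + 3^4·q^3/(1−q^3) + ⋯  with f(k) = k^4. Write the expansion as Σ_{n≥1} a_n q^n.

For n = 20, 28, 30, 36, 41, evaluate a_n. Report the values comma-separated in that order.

170898, 655746, 872644, 1813539, 2825762

[q^20] f(20)=160000,f(10)=10000,f(5)=625,f(4)=256,f(2)=16,f(1)=1 ⇒ 170898
[q^28] f(28)=614656,f(14)=38416,f(7)=2401,f(4)=256,f(2)=16,f(1)=1 ⇒ 655746
q^30  k|30↦f(k): 1:1 2:16 3:81 5:625 6:1296 10:10000 15:50625 30:810000  a_30=872644
d|36:{36,18,12,9,6,4,3,2,1}  Σf=1679616+104976+20736+6561+1296+256+81+16+1=1813539
d|41:{41,1}  Σf=2825761+1=2825762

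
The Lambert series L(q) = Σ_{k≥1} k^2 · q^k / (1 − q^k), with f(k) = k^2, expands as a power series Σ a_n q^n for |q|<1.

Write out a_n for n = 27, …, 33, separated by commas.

[q^27] f(1)=1,f(3)=9,f(9)=81,f(27)=729 ⇒ 820
[q^28] f(1)=1,f(2)=4,f(4)=16,f(7)=49,f(14)=196,f(28)=784 ⇒ 1050
d|29:{29,1}  Σf=841+1=842
[q^30] f(30)=900,f(15)=225,f(10)=100,f(6)=36,f(5)=25,f(3)=9,f(2)=4,f(1)=1 ⇒ 1300
d|31:{1,31}  Σf=1+961=962
q^32  k|32↦f(k): 1:1 2:4 4:16 8:64 16:256 32:1024  a_32=1365
n=33: 33·1 11·3 3·11 1·33  f→[1089+121+9+1]=1220

820, 1050, 842, 1300, 962, 1365, 1220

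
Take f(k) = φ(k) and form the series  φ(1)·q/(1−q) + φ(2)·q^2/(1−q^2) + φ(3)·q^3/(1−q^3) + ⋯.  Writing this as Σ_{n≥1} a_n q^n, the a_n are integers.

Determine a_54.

q^54  k|54↦φ(k): 1:1 2:1 3:2 6:2 9:6 18:6 27:18 54:18  a_54=54

a_54 = 54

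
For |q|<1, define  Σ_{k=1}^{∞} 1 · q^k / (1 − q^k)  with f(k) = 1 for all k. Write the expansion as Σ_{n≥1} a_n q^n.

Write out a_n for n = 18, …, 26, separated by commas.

q^18  k|18↦f(k): 1:1 2:1 3:1 6:1 9:1 18:1  a_18=6
n=19: 19·1 1·19  f→[1+1]=2
d|20:{1,2,4,5,10,20}  Σf=1+1+1+1+1+1=6
[q^21] f(1)=1,f(3)=1,f(7)=1,f(21)=1 ⇒ 4
d|22:{22,11,2,1}  Σf=1+1+1+1=4
[q^23] f(23)=1,f(1)=1 ⇒ 2
n=24: 1·24 2·12 3·8 4·6 6·4 8·3 12·2 24·1  f→[1+1+1+1+1+1+1+1]=8
q^25  k|25↦f(k): 1:1 5:1 25:1  a_25=3
[q^26] f(1)=1,f(2)=1,f(13)=1,f(26)=1 ⇒ 4

6, 2, 6, 4, 4, 2, 8, 3, 4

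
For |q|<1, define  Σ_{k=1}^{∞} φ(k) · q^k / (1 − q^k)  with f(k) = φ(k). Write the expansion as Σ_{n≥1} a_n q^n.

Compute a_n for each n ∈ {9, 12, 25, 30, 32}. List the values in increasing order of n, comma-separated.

[q^9] φ(1)=1,φ(3)=2,φ(9)=6 ⇒ 9
[q^12] φ(12)=4,φ(6)=2,φ(4)=2,φ(3)=2,φ(2)=1,φ(1)=1 ⇒ 12
q^25  k|25↦φ(k): 1:1 5:4 25:20  a_25=25
n=30: 30·1 15·2 10·3 6·5 5·6 3·10 2·15 1·30  φ→[8+8+4+2+4+2+1+1]=30
d|32:{1,2,4,8,16,32}  Σφ=1+1+2+4+8+16=32

9, 12, 25, 30, 32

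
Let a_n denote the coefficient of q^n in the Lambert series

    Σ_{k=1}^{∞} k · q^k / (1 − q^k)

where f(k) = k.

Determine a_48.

n=48: 48·1 24·2 16·3 12·4 8·6 6·8 4·12 3·16 2·24 1·48  f→[48+24+16+12+8+6+4+3+2+1]=124

a_48 = 124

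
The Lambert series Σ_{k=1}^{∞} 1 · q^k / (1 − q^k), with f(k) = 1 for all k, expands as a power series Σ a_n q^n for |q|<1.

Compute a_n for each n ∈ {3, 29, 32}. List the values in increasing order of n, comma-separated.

2, 2, 6

n=3: 3·1 1·3  f→[1+1]=2
[q^29] f(29)=1,f(1)=1 ⇒ 2
q^32  k|32↦f(k): 32:1 16:1 8:1 4:1 2:1 1:1  a_32=6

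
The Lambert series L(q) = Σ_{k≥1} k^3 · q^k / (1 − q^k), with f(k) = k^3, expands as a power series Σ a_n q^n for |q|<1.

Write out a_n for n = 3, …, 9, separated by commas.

28, 73, 126, 252, 344, 585, 757

q^3  k|3↦f(k): 3:27 1:1  a_3=28
n=4: 1·4 2·2 4·1  f→[1+8+64]=73
q^5  k|5↦f(k): 1:1 5:125  a_5=126
d|6:{1,2,3,6}  Σf=1+8+27+216=252
n=7: 1·7 7·1  f→[1+343]=344
q^8  k|8↦f(k): 1:1 2:8 4:64 8:512  a_8=585
n=9: 1·9 3·3 9·1  f→[1+27+729]=757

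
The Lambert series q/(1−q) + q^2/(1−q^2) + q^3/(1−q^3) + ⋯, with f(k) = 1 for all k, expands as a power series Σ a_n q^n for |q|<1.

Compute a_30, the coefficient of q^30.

[q^30] f(1)=1,f(2)=1,f(3)=1,f(5)=1,f(6)=1,f(10)=1,f(15)=1,f(30)=1 ⇒ 8

a_30 = 8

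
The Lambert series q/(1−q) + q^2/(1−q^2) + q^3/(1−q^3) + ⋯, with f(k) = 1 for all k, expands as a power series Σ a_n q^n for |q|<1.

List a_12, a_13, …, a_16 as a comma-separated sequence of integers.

6, 2, 4, 4, 5

n=12: 1·12 2·6 3·4 4·3 6·2 12·1  f→[1+1+1+1+1+1]=6
[q^13] f(13)=1,f(1)=1 ⇒ 2
n=14: 14·1 7·2 2·7 1·14  f→[1+1+1+1]=4
q^15  k|15↦f(k): 1:1 3:1 5:1 15:1  a_15=4
n=16: 16·1 8·2 4·4 2·8 1·16  f→[1+1+1+1+1]=5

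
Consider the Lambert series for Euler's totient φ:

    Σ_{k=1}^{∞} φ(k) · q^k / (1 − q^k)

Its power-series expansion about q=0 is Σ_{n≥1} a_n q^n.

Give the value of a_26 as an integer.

q^26  k|26↦φ(k): 26:12 13:12 2:1 1:1  a_26=26

a_26 = 26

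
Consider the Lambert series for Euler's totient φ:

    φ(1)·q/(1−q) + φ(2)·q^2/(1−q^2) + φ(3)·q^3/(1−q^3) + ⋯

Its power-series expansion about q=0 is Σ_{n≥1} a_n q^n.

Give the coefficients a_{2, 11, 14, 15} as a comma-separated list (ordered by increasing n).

[q^2] φ(1)=1,φ(2)=1 ⇒ 2
n=11: 11·1 1·11  φ→[10+1]=11
d|14:{14,7,2,1}  Σφ=6+6+1+1=14
q^15  k|15↦φ(k): 1:1 3:2 5:4 15:8  a_15=15

2, 11, 14, 15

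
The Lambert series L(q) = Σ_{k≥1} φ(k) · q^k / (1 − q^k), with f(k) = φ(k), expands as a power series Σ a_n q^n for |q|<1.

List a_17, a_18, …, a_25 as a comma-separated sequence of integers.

n=17: 17·1 1·17  φ→[16+1]=17
n=18: 1·18 2·9 3·6 6·3 9·2 18·1  φ→[1+1+2+2+6+6]=18
[q^19] φ(1)=1,φ(19)=18 ⇒ 19
n=20: 20·1 10·2 5·4 4·5 2·10 1·20  φ→[8+4+4+2+1+1]=20
q^21  k|21↦φ(k): 21:12 7:6 3:2 1:1  a_21=21
d|22:{1,2,11,22}  Σφ=1+1+10+10=22
q^23  k|23↦φ(k): 1:1 23:22  a_23=23
n=24: 1·24 2·12 3·8 4·6 6·4 8·3 12·2 24·1  φ→[1+1+2+2+2+4+4+8]=24
[q^25] φ(25)=20,φ(5)=4,φ(1)=1 ⇒ 25

17, 18, 19, 20, 21, 22, 23, 24, 25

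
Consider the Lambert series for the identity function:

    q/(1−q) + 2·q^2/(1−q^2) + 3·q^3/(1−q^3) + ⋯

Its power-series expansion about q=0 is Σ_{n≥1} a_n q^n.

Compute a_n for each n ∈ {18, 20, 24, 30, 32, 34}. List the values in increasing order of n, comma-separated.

39, 42, 60, 72, 63, 54

q^18  k|18↦f(k): 1:1 2:2 3:3 6:6 9:9 18:18  a_18=39
n=20: 20·1 10·2 5·4 4·5 2·10 1·20  f→[20+10+5+4+2+1]=42
d|24:{24,12,8,6,4,3,2,1}  Σf=24+12+8+6+4+3+2+1=60
n=30: 1·30 2·15 3·10 5·6 6·5 10·3 15·2 30·1  f→[1+2+3+5+6+10+15+30]=72
[q^32] f(1)=1,f(2)=2,f(4)=4,f(8)=8,f(16)=16,f(32)=32 ⇒ 63
[q^34] f(1)=1,f(2)=2,f(17)=17,f(34)=34 ⇒ 54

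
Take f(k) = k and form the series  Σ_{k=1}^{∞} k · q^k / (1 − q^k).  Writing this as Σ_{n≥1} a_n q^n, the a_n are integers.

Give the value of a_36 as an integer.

q^36  k|36↦f(k): 36:36 18:18 12:12 9:9 6:6 4:4 3:3 2:2 1:1  a_36=91

a_36 = 91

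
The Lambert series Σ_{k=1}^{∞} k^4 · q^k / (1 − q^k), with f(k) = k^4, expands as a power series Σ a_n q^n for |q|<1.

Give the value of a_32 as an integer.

d|32:{1,2,4,8,16,32}  Σf=1+16+256+4096+65536+1048576=1118481

a_32 = 1118481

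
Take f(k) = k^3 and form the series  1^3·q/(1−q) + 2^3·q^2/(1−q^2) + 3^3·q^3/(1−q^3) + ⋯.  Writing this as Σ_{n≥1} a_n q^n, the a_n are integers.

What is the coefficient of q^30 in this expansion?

a_30 = 31752

[q^30] f(1)=1,f(2)=8,f(3)=27,f(5)=125,f(6)=216,f(10)=1000,f(15)=3375,f(30)=27000 ⇒ 31752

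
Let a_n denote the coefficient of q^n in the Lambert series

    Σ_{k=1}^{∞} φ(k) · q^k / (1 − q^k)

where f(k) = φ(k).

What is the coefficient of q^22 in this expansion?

d|22:{22,11,2,1}  Σφ=10+10+1+1=22

a_22 = 22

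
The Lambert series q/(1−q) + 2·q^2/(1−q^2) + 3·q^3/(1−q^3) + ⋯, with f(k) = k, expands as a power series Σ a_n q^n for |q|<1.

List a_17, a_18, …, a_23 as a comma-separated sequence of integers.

18, 39, 20, 42, 32, 36, 24

[q^17] f(1)=1,f(17)=17 ⇒ 18
n=18: 18·1 9·2 6·3 3·6 2·9 1·18  f→[18+9+6+3+2+1]=39
q^19  k|19↦f(k): 1:1 19:19  a_19=20
[q^20] f(1)=1,f(2)=2,f(4)=4,f(5)=5,f(10)=10,f(20)=20 ⇒ 42
n=21: 1·21 3·7 7·3 21·1  f→[1+3+7+21]=32
n=22: 1·22 2·11 11·2 22·1  f→[1+2+11+22]=36
[q^23] f(1)=1,f(23)=23 ⇒ 24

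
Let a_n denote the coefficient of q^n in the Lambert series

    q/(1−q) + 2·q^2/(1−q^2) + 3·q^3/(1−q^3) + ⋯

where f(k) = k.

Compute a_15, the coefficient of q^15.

d|15:{15,5,3,1}  Σf=15+5+3+1=24

a_15 = 24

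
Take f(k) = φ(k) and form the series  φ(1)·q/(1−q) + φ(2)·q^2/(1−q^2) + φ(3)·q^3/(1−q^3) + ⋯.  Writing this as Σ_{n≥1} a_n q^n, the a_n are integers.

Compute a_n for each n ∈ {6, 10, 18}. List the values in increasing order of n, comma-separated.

n=6: 1·6 2·3 3·2 6·1  φ→[1+1+2+2]=6
d|10:{1,2,5,10}  Σφ=1+1+4+4=10
[q^18] φ(18)=6,φ(9)=6,φ(6)=2,φ(3)=2,φ(2)=1,φ(1)=1 ⇒ 18

6, 10, 18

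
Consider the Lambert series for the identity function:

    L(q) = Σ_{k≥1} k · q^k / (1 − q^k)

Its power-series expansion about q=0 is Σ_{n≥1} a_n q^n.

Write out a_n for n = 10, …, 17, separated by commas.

18, 12, 28, 14, 24, 24, 31, 18

q^10  k|10↦f(k): 1:1 2:2 5:5 10:10  a_10=18
q^11  k|11↦f(k): 1:1 11:11  a_11=12
[q^12] f(12)=12,f(6)=6,f(4)=4,f(3)=3,f(2)=2,f(1)=1 ⇒ 28
[q^13] f(13)=13,f(1)=1 ⇒ 14
q^14  k|14↦f(k): 1:1 2:2 7:7 14:14  a_14=24
[q^15] f(1)=1,f(3)=3,f(5)=5,f(15)=15 ⇒ 24
[q^16] f(16)=16,f(8)=8,f(4)=4,f(2)=2,f(1)=1 ⇒ 31
d|17:{17,1}  Σf=17+1=18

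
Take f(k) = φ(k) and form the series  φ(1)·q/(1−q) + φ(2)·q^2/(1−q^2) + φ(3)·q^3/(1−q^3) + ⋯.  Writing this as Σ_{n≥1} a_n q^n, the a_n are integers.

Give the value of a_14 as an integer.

[q^14] φ(14)=6,φ(7)=6,φ(2)=1,φ(1)=1 ⇒ 14

a_14 = 14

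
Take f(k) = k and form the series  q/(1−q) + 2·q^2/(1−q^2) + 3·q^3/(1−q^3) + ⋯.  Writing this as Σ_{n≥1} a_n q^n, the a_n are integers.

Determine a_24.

a_24 = 60

q^24  k|24↦f(k): 24:24 12:12 8:8 6:6 4:4 3:3 2:2 1:1  a_24=60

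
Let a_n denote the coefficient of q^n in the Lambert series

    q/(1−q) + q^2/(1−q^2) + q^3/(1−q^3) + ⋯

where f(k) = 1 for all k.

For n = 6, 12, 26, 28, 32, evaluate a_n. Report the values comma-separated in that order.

4, 6, 4, 6, 6

n=6: 6·1 3·2 2·3 1·6  f→[1+1+1+1]=4
d|12:{12,6,4,3,2,1}  Σf=1+1+1+1+1+1=6
n=26: 26·1 13·2 2·13 1·26  f→[1+1+1+1]=4
[q^28] f(28)=1,f(14)=1,f(7)=1,f(4)=1,f(2)=1,f(1)=1 ⇒ 6
[q^32] f(1)=1,f(2)=1,f(4)=1,f(8)=1,f(16)=1,f(32)=1 ⇒ 6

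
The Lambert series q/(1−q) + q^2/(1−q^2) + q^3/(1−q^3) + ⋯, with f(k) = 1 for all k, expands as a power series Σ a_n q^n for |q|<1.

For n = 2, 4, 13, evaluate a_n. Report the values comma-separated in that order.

2, 3, 2

[q^2] f(2)=1,f(1)=1 ⇒ 2
q^4  k|4↦f(k): 4:1 2:1 1:1  a_4=3
d|13:{13,1}  Σf=1+1=2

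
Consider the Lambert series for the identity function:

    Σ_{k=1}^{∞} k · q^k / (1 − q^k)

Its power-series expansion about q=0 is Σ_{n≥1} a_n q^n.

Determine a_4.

a_4 = 7

n=4: 4·1 2·2 1·4  f→[4+2+1]=7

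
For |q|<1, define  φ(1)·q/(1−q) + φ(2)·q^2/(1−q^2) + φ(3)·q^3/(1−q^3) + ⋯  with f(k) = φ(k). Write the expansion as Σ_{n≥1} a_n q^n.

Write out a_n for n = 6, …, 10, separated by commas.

d|6:{1,2,3,6}  Σφ=1+1+2+2=6
n=7: 1·7 7·1  φ→[1+6]=7
d|8:{1,2,4,8}  Σφ=1+1+2+4=8
d|9:{9,3,1}  Σφ=6+2+1=9
q^10  k|10↦φ(k): 1:1 2:1 5:4 10:4  a_10=10

6, 7, 8, 9, 10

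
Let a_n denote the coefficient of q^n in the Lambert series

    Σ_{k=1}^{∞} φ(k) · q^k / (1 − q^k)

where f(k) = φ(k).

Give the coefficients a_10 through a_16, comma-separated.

d|10:{10,5,2,1}  Σφ=4+4+1+1=10
[q^11] φ(1)=1,φ(11)=10 ⇒ 11
d|12:{12,6,4,3,2,1}  Σφ=4+2+2+2+1+1=12
n=13: 1·13 13·1  φ→[1+12]=13
q^14  k|14↦φ(k): 1:1 2:1 7:6 14:6  a_14=14
q^15  k|15↦φ(k): 15:8 5:4 3:2 1:1  a_15=15
n=16: 1·16 2·8 4·4 8·2 16·1  φ→[1+1+2+4+8]=16

10, 11, 12, 13, 14, 15, 16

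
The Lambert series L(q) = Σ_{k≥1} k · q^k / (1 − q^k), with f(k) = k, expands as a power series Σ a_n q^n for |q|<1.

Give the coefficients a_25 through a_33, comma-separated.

31, 42, 40, 56, 30, 72, 32, 63, 48

n=25: 1·25 5·5 25·1  f→[1+5+25]=31
q^26  k|26↦f(k): 26:26 13:13 2:2 1:1  a_26=42
n=27: 1·27 3·9 9·3 27·1  f→[1+3+9+27]=40
q^28  k|28↦f(k): 1:1 2:2 4:4 7:7 14:14 28:28  a_28=56
n=29: 29·1 1·29  f→[29+1]=30
d|30:{1,2,3,5,6,10,15,30}  Σf=1+2+3+5+6+10+15+30=72
[q^31] f(1)=1,f(31)=31 ⇒ 32
q^32  k|32↦f(k): 1:1 2:2 4:4 8:8 16:16 32:32  a_32=63
n=33: 33·1 11·3 3·11 1·33  f→[33+11+3+1]=48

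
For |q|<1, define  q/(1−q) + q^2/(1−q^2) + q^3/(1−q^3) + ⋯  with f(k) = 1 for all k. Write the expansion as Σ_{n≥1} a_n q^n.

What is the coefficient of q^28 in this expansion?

[q^28] f(1)=1,f(2)=1,f(4)=1,f(7)=1,f(14)=1,f(28)=1 ⇒ 6

a_28 = 6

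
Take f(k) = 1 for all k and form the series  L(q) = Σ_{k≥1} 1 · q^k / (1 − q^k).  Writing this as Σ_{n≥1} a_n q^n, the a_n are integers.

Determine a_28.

q^28  k|28↦f(k): 1:1 2:1 4:1 7:1 14:1 28:1  a_28=6

a_28 = 6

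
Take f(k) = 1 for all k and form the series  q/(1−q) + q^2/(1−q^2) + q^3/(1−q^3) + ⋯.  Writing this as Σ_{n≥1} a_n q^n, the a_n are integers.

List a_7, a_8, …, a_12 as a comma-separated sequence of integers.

2, 4, 3, 4, 2, 6

[q^7] f(7)=1,f(1)=1 ⇒ 2
n=8: 1·8 2·4 4·2 8·1  f→[1+1+1+1]=4
n=9: 1·9 3·3 9·1  f→[1+1+1]=3
q^10  k|10↦f(k): 10:1 5:1 2:1 1:1  a_10=4
n=11: 1·11 11·1  f→[1+1]=2
q^12  k|12↦f(k): 12:1 6:1 4:1 3:1 2:1 1:1  a_12=6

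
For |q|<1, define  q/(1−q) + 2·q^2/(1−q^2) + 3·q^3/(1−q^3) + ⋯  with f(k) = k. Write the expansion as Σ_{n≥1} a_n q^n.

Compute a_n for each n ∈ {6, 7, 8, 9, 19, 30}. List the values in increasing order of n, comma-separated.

12, 8, 15, 13, 20, 72

n=6: 1·6 2·3 3·2 6·1  f→[1+2+3+6]=12
q^7  k|7↦f(k): 7:7 1:1  a_7=8
d|8:{8,4,2,1}  Σf=8+4+2+1=15
[q^9] f(9)=9,f(3)=3,f(1)=1 ⇒ 13
[q^19] f(19)=19,f(1)=1 ⇒ 20
q^30  k|30↦f(k): 1:1 2:2 3:3 5:5 6:6 10:10 15:15 30:30  a_30=72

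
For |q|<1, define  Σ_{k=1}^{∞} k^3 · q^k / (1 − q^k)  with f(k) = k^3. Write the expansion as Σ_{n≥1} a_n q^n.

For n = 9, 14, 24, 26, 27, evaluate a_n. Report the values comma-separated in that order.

n=9: 1·9 3·3 9·1  f→[1+27+729]=757
n=14: 1·14 2·7 7·2 14·1  f→[1+8+343+2744]=3096
n=24: 1·24 2·12 3·8 4·6 6·4 8·3 12·2 24·1  f→[1+8+27+64+216+512+1728+13824]=16380
q^26  k|26↦f(k): 1:1 2:8 13:2197 26:17576  a_26=19782
d|27:{27,9,3,1}  Σf=19683+729+27+1=20440

757, 3096, 16380, 19782, 20440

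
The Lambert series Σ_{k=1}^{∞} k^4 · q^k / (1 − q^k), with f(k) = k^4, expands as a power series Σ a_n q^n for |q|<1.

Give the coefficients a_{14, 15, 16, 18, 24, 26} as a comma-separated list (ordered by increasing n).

40834, 51332, 69905, 112931, 358258, 485554

q^14  k|14↦f(k): 1:1 2:16 7:2401 14:38416  a_14=40834
[q^15] f(1)=1,f(3)=81,f(5)=625,f(15)=50625 ⇒ 51332
n=16: 16·1 8·2 4·4 2·8 1·16  f→[65536+4096+256+16+1]=69905
d|18:{18,9,6,3,2,1}  Σf=104976+6561+1296+81+16+1=112931
n=24: 1·24 2·12 3·8 4·6 6·4 8·3 12·2 24·1  f→[1+16+81+256+1296+4096+20736+331776]=358258
n=26: 26·1 13·2 2·13 1·26  f→[456976+28561+16+1]=485554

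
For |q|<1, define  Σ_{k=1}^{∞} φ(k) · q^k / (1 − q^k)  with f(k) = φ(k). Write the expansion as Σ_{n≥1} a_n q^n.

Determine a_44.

n=44: 1·44 2·22 4·11 11·4 22·2 44·1  φ→[1+1+2+10+10+20]=44

a_44 = 44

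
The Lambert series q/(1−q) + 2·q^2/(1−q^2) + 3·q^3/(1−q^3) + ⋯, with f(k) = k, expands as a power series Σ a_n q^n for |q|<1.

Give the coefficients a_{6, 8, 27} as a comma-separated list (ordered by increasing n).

q^6  k|6↦f(k): 6:6 3:3 2:2 1:1  a_6=12
[q^8] f(1)=1,f(2)=2,f(4)=4,f(8)=8 ⇒ 15
d|27:{27,9,3,1}  Σf=27+9+3+1=40

12, 15, 40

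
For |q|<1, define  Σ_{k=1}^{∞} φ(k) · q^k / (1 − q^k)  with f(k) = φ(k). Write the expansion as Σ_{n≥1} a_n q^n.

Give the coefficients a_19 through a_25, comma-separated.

n=19: 19·1 1·19  φ→[18+1]=19
d|20:{20,10,5,4,2,1}  Σφ=8+4+4+2+1+1=20
q^21  k|21↦φ(k): 21:12 7:6 3:2 1:1  a_21=21
d|22:{22,11,2,1}  Σφ=10+10+1+1=22
d|23:{23,1}  Σφ=22+1=23
n=24: 1·24 2·12 3·8 4·6 6·4 8·3 12·2 24·1  φ→[1+1+2+2+2+4+4+8]=24
d|25:{1,5,25}  Σφ=1+4+20=25

19, 20, 21, 22, 23, 24, 25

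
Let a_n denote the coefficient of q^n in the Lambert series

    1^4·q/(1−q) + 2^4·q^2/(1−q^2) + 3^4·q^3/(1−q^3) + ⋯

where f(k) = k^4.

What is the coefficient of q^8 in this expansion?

d|8:{8,4,2,1}  Σf=4096+256+16+1=4369

a_8 = 4369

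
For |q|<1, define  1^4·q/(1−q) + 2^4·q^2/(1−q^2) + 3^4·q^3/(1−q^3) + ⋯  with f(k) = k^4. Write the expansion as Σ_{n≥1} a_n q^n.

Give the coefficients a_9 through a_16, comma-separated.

6643, 10642, 14642, 22386, 28562, 40834, 51332, 69905

n=9: 1·9 3·3 9·1  f→[1+81+6561]=6643
q^10  k|10↦f(k): 10:10000 5:625 2:16 1:1  a_10=10642
[q^11] f(11)=14641,f(1)=1 ⇒ 14642
n=12: 1·12 2·6 3·4 4·3 6·2 12·1  f→[1+16+81+256+1296+20736]=22386
[q^13] f(1)=1,f(13)=28561 ⇒ 28562
[q^14] f(14)=38416,f(7)=2401,f(2)=16,f(1)=1 ⇒ 40834
d|15:{1,3,5,15}  Σf=1+81+625+50625=51332
q^16  k|16↦f(k): 16:65536 8:4096 4:256 2:16 1:1  a_16=69905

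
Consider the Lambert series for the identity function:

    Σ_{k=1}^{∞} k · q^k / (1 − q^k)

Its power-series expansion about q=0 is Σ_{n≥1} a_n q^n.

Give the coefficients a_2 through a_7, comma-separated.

d|2:{1,2}  Σf=1+2=3
[q^3] f(3)=3,f(1)=1 ⇒ 4
q^4  k|4↦f(k): 1:1 2:2 4:4  a_4=7
q^5  k|5↦f(k): 1:1 5:5  a_5=6
[q^6] f(6)=6,f(3)=3,f(2)=2,f(1)=1 ⇒ 12
[q^7] f(7)=7,f(1)=1 ⇒ 8

3, 4, 7, 6, 12, 8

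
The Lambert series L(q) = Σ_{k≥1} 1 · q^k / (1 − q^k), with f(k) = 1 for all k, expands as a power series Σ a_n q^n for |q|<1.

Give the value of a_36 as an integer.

d|36:{1,2,3,4,6,9,12,18,36}  Σf=1+1+1+1+1+1+1+1+1=9

a_36 = 9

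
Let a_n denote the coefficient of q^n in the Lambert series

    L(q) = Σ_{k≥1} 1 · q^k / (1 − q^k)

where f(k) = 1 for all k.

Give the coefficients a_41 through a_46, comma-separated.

2, 8, 2, 6, 6, 4

d|41:{41,1}  Σf=1+1=2
q^42  k|42↦f(k): 1:1 2:1 3:1 6:1 7:1 14:1 21:1 42:1  a_42=8
[q^43] f(43)=1,f(1)=1 ⇒ 2
n=44: 44·1 22·2 11·4 4·11 2·22 1·44  f→[1+1+1+1+1+1]=6
n=45: 1·45 3·15 5·9 9·5 15·3 45·1  f→[1+1+1+1+1+1]=6
n=46: 46·1 23·2 2·23 1·46  f→[1+1+1+1]=4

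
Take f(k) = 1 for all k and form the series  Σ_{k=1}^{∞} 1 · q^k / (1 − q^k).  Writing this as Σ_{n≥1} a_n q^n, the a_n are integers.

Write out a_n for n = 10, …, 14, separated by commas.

d|10:{10,5,2,1}  Σf=1+1+1+1=4
[q^11] f(11)=1,f(1)=1 ⇒ 2
d|12:{1,2,3,4,6,12}  Σf=1+1+1+1+1+1=6
d|13:{1,13}  Σf=1+1=2
n=14: 1·14 2·7 7·2 14·1  f→[1+1+1+1]=4

4, 2, 6, 2, 4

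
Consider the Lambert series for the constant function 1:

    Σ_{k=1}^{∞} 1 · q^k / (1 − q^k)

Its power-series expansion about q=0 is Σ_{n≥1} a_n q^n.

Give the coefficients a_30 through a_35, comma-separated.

[q^30] f(1)=1,f(2)=1,f(3)=1,f(5)=1,f(6)=1,f(10)=1,f(15)=1,f(30)=1 ⇒ 8
[q^31] f(31)=1,f(1)=1 ⇒ 2
d|32:{32,16,8,4,2,1}  Σf=1+1+1+1+1+1=6
q^33  k|33↦f(k): 1:1 3:1 11:1 33:1  a_33=4
q^34  k|34↦f(k): 34:1 17:1 2:1 1:1  a_34=4
n=35: 35·1 7·5 5·7 1·35  f→[1+1+1+1]=4

8, 2, 6, 4, 4, 4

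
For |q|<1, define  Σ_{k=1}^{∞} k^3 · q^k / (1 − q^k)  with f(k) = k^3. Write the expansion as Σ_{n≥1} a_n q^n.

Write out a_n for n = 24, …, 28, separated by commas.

16380, 15751, 19782, 20440, 25112

q^24  k|24↦f(k): 24:13824 12:1728 8:512 6:216 4:64 3:27 2:8 1:1  a_24=16380
q^25  k|25↦f(k): 1:1 5:125 25:15625  a_25=15751
[q^26] f(26)=17576,f(13)=2197,f(2)=8,f(1)=1 ⇒ 19782
n=27: 1·27 3·9 9·3 27·1  f→[1+27+729+19683]=20440
[q^28] f(28)=21952,f(14)=2744,f(7)=343,f(4)=64,f(2)=8,f(1)=1 ⇒ 25112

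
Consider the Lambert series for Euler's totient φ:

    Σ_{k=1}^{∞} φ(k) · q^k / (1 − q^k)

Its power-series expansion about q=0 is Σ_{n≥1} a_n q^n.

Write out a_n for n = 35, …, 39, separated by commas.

q^35  k|35↦φ(k): 1:1 5:4 7:6 35:24  a_35=35
[q^36] φ(36)=12,φ(18)=6,φ(12)=4,φ(9)=6,φ(6)=2,φ(4)=2,φ(3)=2,φ(2)=1,φ(1)=1 ⇒ 36
d|37:{1,37}  Σφ=1+36=37
d|38:{38,19,2,1}  Σφ=18+18+1+1=38
q^39  k|39↦φ(k): 1:1 3:2 13:12 39:24  a_39=39

35, 36, 37, 38, 39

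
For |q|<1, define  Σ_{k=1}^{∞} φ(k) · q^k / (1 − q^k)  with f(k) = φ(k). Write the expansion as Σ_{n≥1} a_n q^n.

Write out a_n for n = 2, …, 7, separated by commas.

q^2  k|2↦φ(k): 1:1 2:1  a_2=2
[q^3] φ(1)=1,φ(3)=2 ⇒ 3
[q^4] φ(4)=2,φ(2)=1,φ(1)=1 ⇒ 4
[q^5] φ(1)=1,φ(5)=4 ⇒ 5
[q^6] φ(6)=2,φ(3)=2,φ(2)=1,φ(1)=1 ⇒ 6
d|7:{1,7}  Σφ=1+6=7

2, 3, 4, 5, 6, 7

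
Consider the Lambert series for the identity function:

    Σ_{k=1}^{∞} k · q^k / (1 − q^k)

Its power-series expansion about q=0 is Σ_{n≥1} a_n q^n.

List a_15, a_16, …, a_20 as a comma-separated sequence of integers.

[q^15] f(15)=15,f(5)=5,f(3)=3,f(1)=1 ⇒ 24
n=16: 16·1 8·2 4·4 2·8 1·16  f→[16+8+4+2+1]=31
d|17:{17,1}  Σf=17+1=18
[q^18] f(18)=18,f(9)=9,f(6)=6,f(3)=3,f(2)=2,f(1)=1 ⇒ 39
[q^19] f(19)=19,f(1)=1 ⇒ 20
d|20:{1,2,4,5,10,20}  Σf=1+2+4+5+10+20=42

24, 31, 18, 39, 20, 42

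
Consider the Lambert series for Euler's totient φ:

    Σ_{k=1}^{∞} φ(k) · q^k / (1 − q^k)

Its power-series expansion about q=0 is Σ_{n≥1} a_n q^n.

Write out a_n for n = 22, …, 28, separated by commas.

[q^22] φ(22)=10,φ(11)=10,φ(2)=1,φ(1)=1 ⇒ 22
[q^23] φ(23)=22,φ(1)=1 ⇒ 23
[q^24] φ(24)=8,φ(12)=4,φ(8)=4,φ(6)=2,φ(4)=2,φ(3)=2,φ(2)=1,φ(1)=1 ⇒ 24
[q^25] φ(1)=1,φ(5)=4,φ(25)=20 ⇒ 25
q^26  k|26↦φ(k): 26:12 13:12 2:1 1:1  a_26=26
n=27: 1·27 3·9 9·3 27·1  φ→[1+2+6+18]=27
[q^28] φ(1)=1,φ(2)=1,φ(4)=2,φ(7)=6,φ(14)=6,φ(28)=12 ⇒ 28

22, 23, 24, 25, 26, 27, 28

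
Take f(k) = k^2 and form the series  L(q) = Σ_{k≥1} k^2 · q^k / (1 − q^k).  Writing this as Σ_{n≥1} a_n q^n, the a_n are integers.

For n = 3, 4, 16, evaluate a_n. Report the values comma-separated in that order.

10, 21, 341

n=3: 3·1 1·3  f→[9+1]=10
d|4:{1,2,4}  Σf=1+4+16=21
d|16:{16,8,4,2,1}  Σf=256+64+16+4+1=341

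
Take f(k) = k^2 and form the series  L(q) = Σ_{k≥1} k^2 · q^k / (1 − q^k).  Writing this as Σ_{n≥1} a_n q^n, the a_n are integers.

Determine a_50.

q^50  k|50↦f(k): 50:2500 25:625 10:100 5:25 2:4 1:1  a_50=3255

a_50 = 3255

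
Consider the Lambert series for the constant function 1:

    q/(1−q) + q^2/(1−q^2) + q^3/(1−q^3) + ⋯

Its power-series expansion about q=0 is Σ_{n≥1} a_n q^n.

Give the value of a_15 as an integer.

a_15 = 4

[q^15] f(1)=1,f(3)=1,f(5)=1,f(15)=1 ⇒ 4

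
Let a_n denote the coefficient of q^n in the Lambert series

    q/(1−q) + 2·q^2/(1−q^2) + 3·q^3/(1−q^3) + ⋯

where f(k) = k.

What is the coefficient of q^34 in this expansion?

a_34 = 54

[q^34] f(34)=34,f(17)=17,f(2)=2,f(1)=1 ⇒ 54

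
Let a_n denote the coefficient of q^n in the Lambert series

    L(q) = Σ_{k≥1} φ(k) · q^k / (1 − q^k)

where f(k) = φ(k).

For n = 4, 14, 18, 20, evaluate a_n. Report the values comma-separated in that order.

d|4:{1,2,4}  Σφ=1+1+2=4
q^14  k|14↦φ(k): 14:6 7:6 2:1 1:1  a_14=14
d|18:{1,2,3,6,9,18}  Σφ=1+1+2+2+6+6=18
n=20: 1·20 2·10 4·5 5·4 10·2 20·1  φ→[1+1+2+4+4+8]=20

4, 14, 18, 20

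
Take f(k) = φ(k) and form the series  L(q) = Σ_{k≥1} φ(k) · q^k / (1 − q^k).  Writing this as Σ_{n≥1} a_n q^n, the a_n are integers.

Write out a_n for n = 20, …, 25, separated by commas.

d|20:{20,10,5,4,2,1}  Σφ=8+4+4+2+1+1=20
q^21  k|21↦φ(k): 21:12 7:6 3:2 1:1  a_21=21
q^22  k|22↦φ(k): 1:1 2:1 11:10 22:10  a_22=22
[q^23] φ(23)=22,φ(1)=1 ⇒ 23
q^24  k|24↦φ(k): 1:1 2:1 3:2 4:2 6:2 8:4 12:4 24:8  a_24=24
q^25  k|25↦φ(k): 1:1 5:4 25:20  a_25=25

20, 21, 22, 23, 24, 25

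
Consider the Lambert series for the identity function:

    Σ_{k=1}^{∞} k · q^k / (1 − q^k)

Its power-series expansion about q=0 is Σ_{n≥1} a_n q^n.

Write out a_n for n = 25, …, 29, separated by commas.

q^25  k|25↦f(k): 25:25 5:5 1:1  a_25=31
[q^26] f(26)=26,f(13)=13,f(2)=2,f(1)=1 ⇒ 42
[q^27] f(1)=1,f(3)=3,f(9)=9,f(27)=27 ⇒ 40
q^28  k|28↦f(k): 1:1 2:2 4:4 7:7 14:14 28:28  a_28=56
d|29:{29,1}  Σf=29+1=30

31, 42, 40, 56, 30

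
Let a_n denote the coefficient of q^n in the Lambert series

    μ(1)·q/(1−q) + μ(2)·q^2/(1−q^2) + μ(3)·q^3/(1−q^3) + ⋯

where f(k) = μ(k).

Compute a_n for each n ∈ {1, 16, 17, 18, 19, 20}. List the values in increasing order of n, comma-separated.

1, 0, 0, 0, 0, 0

d|1:{1}  Σμ=1=1
n=16: 16·1 8·2 4·4 2·8 1·16  μ→[0+0+0+(-1)+1]=0
[q^17] μ(17)=-1,μ(1)=1 ⇒ 0
n=18: 18·1 9·2 6·3 3·6 2·9 1·18  μ→[0+0+1+(-1)+(-1)+1]=0
d|19:{1,19}  Σμ=1+(-1)=0
n=20: 1·20 2·10 4·5 5·4 10·2 20·1  μ→[1+(-1)+0+(-1)+1+0]=0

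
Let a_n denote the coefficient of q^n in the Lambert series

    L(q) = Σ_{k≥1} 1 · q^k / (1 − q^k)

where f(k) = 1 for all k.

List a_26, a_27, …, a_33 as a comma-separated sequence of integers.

4, 4, 6, 2, 8, 2, 6, 4

q^26  k|26↦f(k): 26:1 13:1 2:1 1:1  a_26=4
[q^27] f(1)=1,f(3)=1,f(9)=1,f(27)=1 ⇒ 4
n=28: 28·1 14·2 7·4 4·7 2·14 1·28  f→[1+1+1+1+1+1]=6
n=29: 1·29 29·1  f→[1+1]=2
d|30:{1,2,3,5,6,10,15,30}  Σf=1+1+1+1+1+1+1+1=8
q^31  k|31↦f(k): 31:1 1:1  a_31=2
n=32: 1·32 2·16 4·8 8·4 16·2 32·1  f→[1+1+1+1+1+1]=6
[q^33] f(1)=1,f(3)=1,f(11)=1,f(33)=1 ⇒ 4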